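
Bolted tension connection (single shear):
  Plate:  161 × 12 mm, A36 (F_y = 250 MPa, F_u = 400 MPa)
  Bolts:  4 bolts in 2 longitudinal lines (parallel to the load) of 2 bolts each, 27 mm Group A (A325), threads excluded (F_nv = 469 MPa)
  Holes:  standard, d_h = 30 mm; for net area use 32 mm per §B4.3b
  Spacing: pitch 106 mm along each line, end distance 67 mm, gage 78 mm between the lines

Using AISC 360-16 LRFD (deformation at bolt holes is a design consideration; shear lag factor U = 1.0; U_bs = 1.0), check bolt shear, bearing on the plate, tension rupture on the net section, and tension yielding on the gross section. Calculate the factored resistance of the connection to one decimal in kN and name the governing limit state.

349.2 kN (net-section rupture governs)

Bolt shear: A_b = π(27)²/4 = 572.56 mm². φR_n = 0.75 × 469 × 572.56 × 4 × 1 = 805.6 kN.
Bearing (12 mm plate, F_u = 400 MPa): end bolts L_c = 67 − 30/2 = 52, R_n = min(1.2×52×12×400, 2.4×27×12×400) = 299.52 kN/bolt; interior L_c = 106 − 30 = 76, R_n = 311.04 kN/bolt. φR_n = 0.75 × (2×299.52 + 2×311.04) = 915.8 kN.
Tension rupture (net): A_n = (161 − 2×32)×12 = 1164 mm² (U = 1.0, A_e = A_n). φR_n = 0.75 × 400 × 1164 = 349.2 kN.
Tension yield (gross): A_g = 161×12 = 1932 mm². φR_n = 0.90 × 250 × 1932 = 434.7 kN.
Governing: min(805.6, 915.8, 349.2, 434.7) = 349.2 kN → net-section rupture.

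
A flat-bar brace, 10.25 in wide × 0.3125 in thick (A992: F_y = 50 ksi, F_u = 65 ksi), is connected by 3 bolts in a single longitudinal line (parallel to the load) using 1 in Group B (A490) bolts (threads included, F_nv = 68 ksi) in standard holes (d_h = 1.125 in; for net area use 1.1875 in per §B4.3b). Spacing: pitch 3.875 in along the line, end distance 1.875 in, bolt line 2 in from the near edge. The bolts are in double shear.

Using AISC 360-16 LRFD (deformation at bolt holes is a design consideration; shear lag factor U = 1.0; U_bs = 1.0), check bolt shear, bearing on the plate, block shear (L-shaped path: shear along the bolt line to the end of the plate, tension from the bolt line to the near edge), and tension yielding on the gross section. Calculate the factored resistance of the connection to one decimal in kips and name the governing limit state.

Bolt shear: A_b = π(1)²/4 = 0.7854 in². φR_n = 0.75 × 68 × 0.7854 × 3 × 2 = 240.3 kips.
Bearing (0.3125 in plate, F_u = 65 ksi): end bolts L_c = 1.875 − 1.125/2 = 1.3125, R_n = min(1.2×1.3125×0.3125×65, 2.4×1×0.3125×65) = 31.992 kips/bolt; interior L_c = 3.875 − 1.125 = 2.75, R_n = 48.75 kips/bolt. φR_n = 0.75 × (1×31.992 + 2×48.75) = 97.1 kips.
Block shear: shear path 1×[1.875+2×3.875] = 1×9.625 in, A_gv = 3.0078, A_nv = 1×(9.625 − 2.5×1.1875)×0.3125 = 2.0801 in²; tension to near edge: (2 − 0.5×1.1875)×0.3125 = 0.43945 in². R_n = min(0.6×65×2.0801, 0.6×50×3.0078) + 1.0×65×0.43945 = min(81.124, 90.234) + 28.564 = 109.69 kips. φR_n = 0.75 × 109.69 = 82.3 kips.
Tension yield (gross): A_g = 10.25×0.3125 = 3.2031 in². φR_n = 0.90 × 50 × 3.2031 = 144.1 kips.
Governing: min(240.3, 97.1, 82.3, 144.1) = 82.3 kips → block shear.

82.3 kips (block shear governs)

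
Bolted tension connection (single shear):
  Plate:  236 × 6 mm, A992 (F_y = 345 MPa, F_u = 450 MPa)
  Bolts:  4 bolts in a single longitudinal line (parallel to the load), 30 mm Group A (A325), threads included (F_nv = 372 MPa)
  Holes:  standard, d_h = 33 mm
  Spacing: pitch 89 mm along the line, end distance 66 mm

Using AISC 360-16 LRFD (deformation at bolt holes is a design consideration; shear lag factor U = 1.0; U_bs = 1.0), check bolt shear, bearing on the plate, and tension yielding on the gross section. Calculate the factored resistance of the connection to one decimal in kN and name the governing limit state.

Bolt shear: A_b = π(30)²/4 = 706.86 mm². φR_n = 0.75 × 372 × 706.86 × 4 × 1 = 788.9 kN.
Bearing (6 mm plate, F_u = 450 MPa): end bolts L_c = 66 − 33/2 = 49.5, R_n = min(1.2×49.5×6×450, 2.4×30×6×450) = 160.38 kN/bolt; interior L_c = 89 − 33 = 56, R_n = 181.44 kN/bolt. φR_n = 0.75 × (1×160.38 + 3×181.44) = 528.5 kN.
Tension yield (gross): A_g = 236×6 = 1416 mm². φR_n = 0.90 × 345 × 1416 = 439.7 kN.
Governing: min(788.9, 528.5, 439.7) = 439.7 kN → gross-section yield.

439.7 kN (gross-section yield governs)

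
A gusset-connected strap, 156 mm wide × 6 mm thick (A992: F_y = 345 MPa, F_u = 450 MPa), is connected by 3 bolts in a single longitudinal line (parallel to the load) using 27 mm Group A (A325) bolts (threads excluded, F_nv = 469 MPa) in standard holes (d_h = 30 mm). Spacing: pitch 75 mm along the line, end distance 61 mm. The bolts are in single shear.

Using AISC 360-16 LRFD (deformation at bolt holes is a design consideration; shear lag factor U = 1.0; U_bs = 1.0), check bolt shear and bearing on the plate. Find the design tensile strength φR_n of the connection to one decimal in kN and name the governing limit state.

Bolt shear: A_b = π(27)²/4 = 572.56 mm². φR_n = 0.75 × 469 × 572.56 × 3 × 1 = 604.2 kN.
Bearing (6 mm plate, F_u = 450 MPa): end bolts L_c = 61 − 30/2 = 46, R_n = min(1.2×46×6×450, 2.4×27×6×450) = 149.04 kN/bolt; interior L_c = 75 − 30 = 45, R_n = 145.8 kN/bolt. φR_n = 0.75 × (1×149.04 + 2×145.8) = 330.5 kN.
Governing: min(604.2, 330.5) = 330.5 kN → bearing.

330.5 kN (bearing governs)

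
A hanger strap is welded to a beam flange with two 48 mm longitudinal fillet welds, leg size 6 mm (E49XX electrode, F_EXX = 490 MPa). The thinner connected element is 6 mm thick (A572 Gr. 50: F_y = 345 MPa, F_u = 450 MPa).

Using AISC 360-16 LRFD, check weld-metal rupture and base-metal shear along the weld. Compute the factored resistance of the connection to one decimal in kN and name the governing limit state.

Weld metal: throat = 0.707×6 = 4.242 mm, L = 2×48 = 96 mm. φR_n = 0.75 × 0.6 × 490 × 4.242 × 96 = 89.8 kN.
Base metal shear (6 mm plate): yield φR_n = 1.0×0.6×345×6×96 = 119.2 kN; rupture φR_n = 0.75×0.6×450×6×96 = 116.6 kN; take 116.6 kN (rupture).
Governing: min(89.8, 116.6) = 89.8 kN → weld metal.

89.8 kN (weld metal governs)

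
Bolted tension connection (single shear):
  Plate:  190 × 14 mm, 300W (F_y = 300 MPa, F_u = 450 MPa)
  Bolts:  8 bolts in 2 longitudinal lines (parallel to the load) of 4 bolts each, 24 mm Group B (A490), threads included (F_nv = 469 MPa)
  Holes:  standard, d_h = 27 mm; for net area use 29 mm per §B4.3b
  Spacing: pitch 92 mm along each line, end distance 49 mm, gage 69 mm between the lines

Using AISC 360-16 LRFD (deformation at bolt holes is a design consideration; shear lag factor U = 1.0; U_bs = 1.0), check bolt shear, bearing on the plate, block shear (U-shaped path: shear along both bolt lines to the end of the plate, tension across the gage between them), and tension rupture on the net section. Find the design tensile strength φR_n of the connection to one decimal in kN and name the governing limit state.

Bolt shear: A_b = π(24)²/4 = 452.39 mm². φR_n = 0.75 × 469 × 452.39 × 8 × 1 = 1273.0 kN.
Bearing (14 mm plate, F_u = 450 MPa): end bolts L_c = 49 − 27/2 = 35.5, R_n = min(1.2×35.5×14×450, 2.4×24×14×450) = 268.38 kN/bolt; interior L_c = 92 − 27 = 65, R_n = 362.88 kN/bolt. φR_n = 0.75 × (2×268.38 + 6×362.88) = 2035.5 kN.
Block shear: shear path 2×[49+3×92] = 2×325 mm, A_gv = 9100, A_nv = 2×(325 − 3.5×29)×14 = 6258 mm²; tension across gage: (69 − 1×29)×14 = 560 mm². R_n = min(0.6×450×6258, 0.6×300×9100) + 1.0×450×560 = min(1689.7, 1638) + 252 = 1890 kN. φR_n = 0.75 × 1890 = 1417.5 kN.
Tension rupture (net): A_n = (190 − 2×29)×14 = 1848 mm² (U = 1.0, A_e = A_n). φR_n = 0.75 × 450 × 1848 = 623.7 kN.
Governing: min(1273.0, 2035.5, 1417.5, 623.7) = 623.7 kN → net-section rupture.

623.7 kN (net-section rupture governs)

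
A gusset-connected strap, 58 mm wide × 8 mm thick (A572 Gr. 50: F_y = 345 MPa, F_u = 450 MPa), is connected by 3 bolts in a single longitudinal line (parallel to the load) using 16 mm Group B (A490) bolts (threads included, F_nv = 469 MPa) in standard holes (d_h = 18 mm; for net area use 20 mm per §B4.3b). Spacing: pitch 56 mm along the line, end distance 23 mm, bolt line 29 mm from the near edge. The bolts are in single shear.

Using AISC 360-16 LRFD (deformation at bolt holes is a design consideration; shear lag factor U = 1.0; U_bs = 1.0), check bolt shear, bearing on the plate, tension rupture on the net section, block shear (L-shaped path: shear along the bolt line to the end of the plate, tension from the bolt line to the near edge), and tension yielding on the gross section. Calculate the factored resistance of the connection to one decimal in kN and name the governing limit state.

102.6 kN (net-section rupture governs)

Bolt shear: A_b = π(16)²/4 = 201.06 mm². φR_n = 0.75 × 469 × 201.06 × 3 × 1 = 212.2 kN.
Bearing (8 mm plate, F_u = 450 MPa): end bolts L_c = 23 − 18/2 = 14, R_n = min(1.2×14×8×450, 2.4×16×8×450) = 60.48 kN/bolt; interior L_c = 56 − 18 = 38, R_n = 138.24 kN/bolt. φR_n = 0.75 × (1×60.48 + 2×138.24) = 252.7 kN.
Tension rupture (net): A_n = (58 − 1×20)×8 = 304 mm² (U = 1.0, A_e = A_n). φR_n = 0.75 × 450 × 304 = 102.6 kN.
Block shear: shear path 1×[23+2×56] = 1×135 mm, A_gv = 1080, A_nv = 1×(135 − 2.5×20)×8 = 680 mm²; tension to near edge: (29 − 0.5×20)×8 = 152 mm². R_n = min(0.6×450×680, 0.6×345×1080) + 1.0×450×152 = min(183.6, 223.56) + 68.4 = 252 kN. φR_n = 0.75 × 252 = 189.0 kN.
Tension yield (gross): A_g = 58×8 = 464 mm². φR_n = 0.90 × 345 × 464 = 144.1 kN.
Governing: min(212.2, 252.7, 102.6, 189.0, 144.1) = 102.6 kN → net-section rupture.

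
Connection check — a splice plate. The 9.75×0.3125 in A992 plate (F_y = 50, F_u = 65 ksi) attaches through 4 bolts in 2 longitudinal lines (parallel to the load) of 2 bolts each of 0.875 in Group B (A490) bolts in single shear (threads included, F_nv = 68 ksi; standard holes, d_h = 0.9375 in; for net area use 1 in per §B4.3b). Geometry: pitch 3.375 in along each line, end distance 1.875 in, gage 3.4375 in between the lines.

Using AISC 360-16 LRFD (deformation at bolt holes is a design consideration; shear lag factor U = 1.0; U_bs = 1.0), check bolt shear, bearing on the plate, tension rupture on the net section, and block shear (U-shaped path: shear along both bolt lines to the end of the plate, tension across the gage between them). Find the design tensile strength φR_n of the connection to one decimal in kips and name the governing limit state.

105.7 kips (block shear governs)

Bolt shear: A_b = π(0.875)²/4 = 0.60132 in². φR_n = 0.75 × 68 × 0.60132 × 4 × 1 = 122.7 kips.
Bearing (0.3125 in plate, F_u = 65 ksi): end bolts L_c = 1.875 − 0.9375/2 = 1.40625, R_n = min(1.2×1.40625×0.3125×65, 2.4×0.875×0.3125×65) = 34.277 kips/bolt; interior L_c = 3.375 − 0.9375 = 2.4375, R_n = 42.656 kips/bolt. φR_n = 0.75 × (2×34.277 + 2×42.656) = 115.4 kips.
Tension rupture (net): A_n = (9.75 − 2×1)×0.3125 = 2.4219 in² (U = 1.0, A_e = A_n). φR_n = 0.75 × 65 × 2.4219 = 118.1 kips.
Block shear: shear path 2×[1.875+1×3.375] = 2×5.25 in, A_gv = 3.2813, A_nv = 2×(5.25 − 1.5×1)×0.3125 = 2.3438 in²; tension across gage: (3.4375 − 1×1)×0.3125 = 0.76172 in². R_n = min(0.6×65×2.3438, 0.6×50×3.2813) + 1.0×65×0.76172 = min(91.408, 98.439) + 49.512 = 140.92 kips. φR_n = 0.75 × 140.92 = 105.7 kips.
Governing: min(122.7, 115.4, 118.1, 105.7) = 105.7 kips → block shear.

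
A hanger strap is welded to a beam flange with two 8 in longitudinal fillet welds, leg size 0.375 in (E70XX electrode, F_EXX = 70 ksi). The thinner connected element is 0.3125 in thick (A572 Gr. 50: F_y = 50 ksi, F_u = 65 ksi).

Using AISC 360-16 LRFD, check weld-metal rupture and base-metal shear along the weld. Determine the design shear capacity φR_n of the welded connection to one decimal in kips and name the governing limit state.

133.6 kips (weld metal governs)

Weld metal: throat = 0.707×0.375 = 0.26513 in, L = 2×8 = 16 in. φR_n = 0.75 × 0.6 × 70 × 0.26513 × 16 = 133.6 kips.
Base metal shear (0.3125 in plate): yield φR_n = 1.0×0.6×50×0.3125×16 = 150.0 kips; rupture φR_n = 0.75×0.6×65×0.3125×16 = 146.3 kips; take 146.3 kips (rupture).
Governing: min(133.6, 146.3) = 133.6 kips → weld metal.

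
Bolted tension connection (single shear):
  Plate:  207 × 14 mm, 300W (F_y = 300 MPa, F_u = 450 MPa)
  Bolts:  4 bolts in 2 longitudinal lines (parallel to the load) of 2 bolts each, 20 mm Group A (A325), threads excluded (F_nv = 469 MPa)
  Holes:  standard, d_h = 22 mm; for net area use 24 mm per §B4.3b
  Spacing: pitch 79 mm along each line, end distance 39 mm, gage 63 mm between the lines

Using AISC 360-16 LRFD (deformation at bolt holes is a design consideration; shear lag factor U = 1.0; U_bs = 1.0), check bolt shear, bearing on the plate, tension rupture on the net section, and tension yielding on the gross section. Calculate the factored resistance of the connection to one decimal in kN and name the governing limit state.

442.0 kN (bolt shear governs)

Bolt shear: A_b = π(20)²/4 = 314.16 mm². φR_n = 0.75 × 469 × 314.16 × 4 × 1 = 442.0 kN.
Bearing (14 mm plate, F_u = 450 MPa): end bolts L_c = 39 − 22/2 = 28, R_n = min(1.2×28×14×450, 2.4×20×14×450) = 211.68 kN/bolt; interior L_c = 79 − 22 = 57, R_n = 302.4 kN/bolt. φR_n = 0.75 × (2×211.68 + 2×302.4) = 771.1 kN.
Tension rupture (net): A_n = (207 − 2×24)×14 = 2226 mm² (U = 1.0, A_e = A_n). φR_n = 0.75 × 450 × 2226 = 751.3 kN.
Tension yield (gross): A_g = 207×14 = 2898 mm². φR_n = 0.90 × 300 × 2898 = 782.5 kN.
Governing: min(442.0, 771.1, 751.3, 782.5) = 442.0 kN → bolt shear.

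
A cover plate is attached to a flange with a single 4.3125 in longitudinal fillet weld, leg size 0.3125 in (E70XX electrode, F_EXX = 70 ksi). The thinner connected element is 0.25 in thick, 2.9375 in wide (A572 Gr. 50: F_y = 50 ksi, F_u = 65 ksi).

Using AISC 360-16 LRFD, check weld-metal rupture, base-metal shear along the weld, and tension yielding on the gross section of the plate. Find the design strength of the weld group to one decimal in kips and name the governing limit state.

30.0 kips (weld metal governs)

Weld metal: throat = 0.707×0.3125 = 0.22094 in, L = 4.3125 in. φR_n = 0.75 × 0.6 × 70 × 0.22094 × 4.3125 = 30.0 kips.
Base metal shear (0.25 in plate): yield φR_n = 1.0×0.6×50×0.25×4.3125 = 32.3 kips; rupture φR_n = 0.75×0.6×65×0.25×4.3125 = 31.5 kips; take 31.5 kips (rupture).
Tension yield (gross): A_g = 2.9375×0.25 = 0.73438 in². φR_n = 0.90 × 50 × 0.73438 = 33.0 kips.
Governing: min(30.0, 31.5, 33.0) = 30.0 kips → weld metal.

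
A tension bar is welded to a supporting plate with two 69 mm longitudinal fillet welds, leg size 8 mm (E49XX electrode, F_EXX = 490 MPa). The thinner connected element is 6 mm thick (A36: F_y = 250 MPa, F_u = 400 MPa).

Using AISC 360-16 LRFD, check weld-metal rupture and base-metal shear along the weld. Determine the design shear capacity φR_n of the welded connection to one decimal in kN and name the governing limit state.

124.2 kN (base-metal shear governs)

Weld metal: throat = 0.707×8 = 5.656 mm, L = 2×69 = 138 mm. φR_n = 0.75 × 0.6 × 490 × 5.656 × 138 = 172.1 kN.
Base metal shear (6 mm plate): yield φR_n = 1.0×0.6×250×6×138 = 124.2 kN; rupture φR_n = 0.75×0.6×400×6×138 = 149.0 kN; take 124.2 kN (yield).
Governing: min(172.1, 124.2) = 124.2 kN → base-metal shear.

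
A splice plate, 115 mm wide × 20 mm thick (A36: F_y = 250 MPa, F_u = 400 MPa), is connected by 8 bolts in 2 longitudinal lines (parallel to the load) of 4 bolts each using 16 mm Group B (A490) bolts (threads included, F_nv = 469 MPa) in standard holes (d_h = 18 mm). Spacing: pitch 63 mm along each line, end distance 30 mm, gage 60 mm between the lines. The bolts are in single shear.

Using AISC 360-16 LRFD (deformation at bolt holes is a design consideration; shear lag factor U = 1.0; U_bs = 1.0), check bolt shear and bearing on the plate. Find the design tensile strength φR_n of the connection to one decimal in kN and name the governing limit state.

Bolt shear: A_b = π(16)²/4 = 201.06 mm². φR_n = 0.75 × 469 × 201.06 × 8 × 1 = 565.8 kN.
Bearing (20 mm plate, F_u = 400 MPa): end bolts L_c = 30 − 18/2 = 21, R_n = min(1.2×21×20×400, 2.4×16×20×400) = 201.6 kN/bolt; interior L_c = 63 − 18 = 45, R_n = 307.2 kN/bolt. φR_n = 0.75 × (2×201.6 + 6×307.2) = 1684.8 kN.
Governing: min(565.8, 1684.8) = 565.8 kN → bolt shear.

565.8 kN (bolt shear governs)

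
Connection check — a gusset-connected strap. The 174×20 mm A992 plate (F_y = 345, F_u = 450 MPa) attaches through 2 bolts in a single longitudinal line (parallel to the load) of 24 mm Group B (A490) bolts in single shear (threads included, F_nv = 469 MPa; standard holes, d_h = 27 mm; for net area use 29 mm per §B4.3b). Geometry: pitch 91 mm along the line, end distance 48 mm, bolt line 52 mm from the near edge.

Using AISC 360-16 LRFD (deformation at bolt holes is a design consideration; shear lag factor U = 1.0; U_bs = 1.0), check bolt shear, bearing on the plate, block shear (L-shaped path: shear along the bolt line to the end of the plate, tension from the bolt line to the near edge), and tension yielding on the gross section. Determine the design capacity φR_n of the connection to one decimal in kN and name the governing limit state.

Bolt shear: A_b = π(24)²/4 = 452.39 mm². φR_n = 0.75 × 469 × 452.39 × 2 × 1 = 318.3 kN.
Bearing (20 mm plate, F_u = 450 MPa): end bolts L_c = 48 − 27/2 = 34.5, R_n = min(1.2×34.5×20×450, 2.4×24×20×450) = 372.6 kN/bolt; interior L_c = 91 − 27 = 64, R_n = 518.4 kN/bolt. φR_n = 0.75 × (1×372.6 + 1×518.4) = 668.3 kN.
Block shear: shear path 1×[48+1×91] = 1×139 mm, A_gv = 2780, A_nv = 1×(139 − 1.5×29)×20 = 1910 mm²; tension to near edge: (52 − 0.5×29)×20 = 750 mm². R_n = min(0.6×450×1910, 0.6×345×2780) + 1.0×450×750 = min(515.7, 575.46) + 337.5 = 853.2 kN. φR_n = 0.75 × 853.2 = 639.9 kN.
Tension yield (gross): A_g = 174×20 = 3480 mm². φR_n = 0.90 × 345 × 3480 = 1080.5 kN.
Governing: min(318.3, 668.3, 639.9, 1080.5) = 318.3 kN → bolt shear.

318.3 kN (bolt shear governs)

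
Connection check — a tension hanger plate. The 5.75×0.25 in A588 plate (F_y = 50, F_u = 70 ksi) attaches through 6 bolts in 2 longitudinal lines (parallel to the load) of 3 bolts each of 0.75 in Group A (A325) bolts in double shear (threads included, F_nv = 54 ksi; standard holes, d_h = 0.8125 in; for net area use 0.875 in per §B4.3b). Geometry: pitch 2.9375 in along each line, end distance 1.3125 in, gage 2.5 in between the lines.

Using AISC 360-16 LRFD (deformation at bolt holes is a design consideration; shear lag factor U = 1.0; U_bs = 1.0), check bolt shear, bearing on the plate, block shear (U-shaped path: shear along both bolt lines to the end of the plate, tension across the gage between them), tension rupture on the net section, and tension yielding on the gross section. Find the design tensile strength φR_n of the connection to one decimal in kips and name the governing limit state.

Bolt shear: A_b = π(0.75)²/4 = 0.44179 in². φR_n = 0.75 × 54 × 0.44179 × 6 × 2 = 214.7 kips.
Bearing (0.25 in plate, F_u = 70 ksi): end bolts L_c = 1.3125 − 0.8125/2 = 0.90625, R_n = min(1.2×0.90625×0.25×70, 2.4×0.75×0.25×70) = 19.031 kips/bolt; interior L_c = 2.9375 − 0.8125 = 2.125, R_n = 31.5 kips/bolt. φR_n = 0.75 × (2×19.031 + 4×31.5) = 123.0 kips.
Block shear: shear path 2×[1.3125+2×2.9375] = 2×7.1875 in, A_gv = 3.5938, A_nv = 2×(7.1875 − 2.5×0.875)×0.25 = 2.5 in²; tension across gage: (2.5 − 1×0.875)×0.25 = 0.40625 in². R_n = min(0.6×70×2.5, 0.6×50×3.5938) + 1.0×70×0.40625 = min(105, 107.81) + 28.438 = 133.44 kips. φR_n = 0.75 × 133.44 = 100.1 kips.
Tension rupture (net): A_n = (5.75 − 2×0.875)×0.25 = 1 in² (U = 1.0, A_e = A_n). φR_n = 0.75 × 70 × 1 = 52.5 kips.
Tension yield (gross): A_g = 5.75×0.25 = 1.4375 in². φR_n = 0.90 × 50 × 1.4375 = 64.7 kips.
Governing: min(214.7, 123.0, 100.1, 52.5, 64.7) = 52.5 kips → net-section rupture.

52.5 kips (net-section rupture governs)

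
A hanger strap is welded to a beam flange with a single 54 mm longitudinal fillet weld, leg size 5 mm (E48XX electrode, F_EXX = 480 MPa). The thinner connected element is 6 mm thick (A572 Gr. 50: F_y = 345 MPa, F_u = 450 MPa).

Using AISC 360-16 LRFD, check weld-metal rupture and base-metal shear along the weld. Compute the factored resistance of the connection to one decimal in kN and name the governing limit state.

Weld metal: throat = 0.707×5 = 3.535 mm, L = 54 mm. φR_n = 0.75 × 0.6 × 480 × 3.535 × 54 = 41.2 kN.
Base metal shear (6 mm plate): yield φR_n = 1.0×0.6×345×6×54 = 67.1 kN; rupture φR_n = 0.75×0.6×450×6×54 = 65.6 kN; take 65.6 kN (rupture).
Governing: min(41.2, 65.6) = 41.2 kN → weld metal.

41.2 kN (weld metal governs)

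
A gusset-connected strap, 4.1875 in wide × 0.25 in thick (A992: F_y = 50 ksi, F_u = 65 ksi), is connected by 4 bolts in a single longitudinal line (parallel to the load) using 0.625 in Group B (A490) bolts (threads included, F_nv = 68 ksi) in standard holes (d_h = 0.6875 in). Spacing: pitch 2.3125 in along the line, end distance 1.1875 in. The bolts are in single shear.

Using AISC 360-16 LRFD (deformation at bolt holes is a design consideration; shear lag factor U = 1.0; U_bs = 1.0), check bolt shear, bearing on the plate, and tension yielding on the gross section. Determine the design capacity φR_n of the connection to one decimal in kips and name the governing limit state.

47.1 kips (gross-section yield governs)

Bolt shear: A_b = π(0.625)²/4 = 0.3068 in². φR_n = 0.75 × 68 × 0.3068 × 4 × 1 = 62.6 kips.
Bearing (0.25 in plate, F_u = 65 ksi): end bolts L_c = 1.1875 − 0.6875/2 = 0.84375, R_n = min(1.2×0.84375×0.25×65, 2.4×0.625×0.25×65) = 16.453 kips/bolt; interior L_c = 2.3125 − 0.6875 = 1.625, R_n = 24.375 kips/bolt. φR_n = 0.75 × (1×16.453 + 3×24.375) = 67.2 kips.
Tension yield (gross): A_g = 4.1875×0.25 = 1.0469 in². φR_n = 0.90 × 50 × 1.0469 = 47.1 kips.
Governing: min(62.6, 67.2, 47.1) = 47.1 kips → gross-section yield.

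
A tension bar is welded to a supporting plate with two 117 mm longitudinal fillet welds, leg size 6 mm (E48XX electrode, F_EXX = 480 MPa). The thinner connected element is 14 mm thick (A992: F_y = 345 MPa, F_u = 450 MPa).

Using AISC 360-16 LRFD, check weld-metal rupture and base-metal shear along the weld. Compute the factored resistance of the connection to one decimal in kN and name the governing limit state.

Weld metal: throat = 0.707×6 = 4.242 mm, L = 2×117 = 234 mm. φR_n = 0.75 × 0.6 × 480 × 4.242 × 234 = 214.4 kN.
Base metal shear (14 mm plate): yield φR_n = 1.0×0.6×345×14×234 = 678.1 kN; rupture φR_n = 0.75×0.6×450×14×234 = 663.4 kN; take 663.4 kN (rupture).
Governing: min(214.4, 663.4) = 214.4 kN → weld metal.

214.4 kN (weld metal governs)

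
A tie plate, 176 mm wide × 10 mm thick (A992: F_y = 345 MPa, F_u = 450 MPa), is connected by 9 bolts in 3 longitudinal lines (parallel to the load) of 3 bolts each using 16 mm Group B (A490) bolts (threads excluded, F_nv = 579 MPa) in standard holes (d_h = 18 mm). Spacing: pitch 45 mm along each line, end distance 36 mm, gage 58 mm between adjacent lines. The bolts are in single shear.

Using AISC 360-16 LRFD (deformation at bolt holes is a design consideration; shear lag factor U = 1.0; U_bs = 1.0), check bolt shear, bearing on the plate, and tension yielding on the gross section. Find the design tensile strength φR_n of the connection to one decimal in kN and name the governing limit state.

546.5 kN (gross-section yield governs)

Bolt shear: A_b = π(16)²/4 = 201.06 mm². φR_n = 0.75 × 579 × 201.06 × 9 × 1 = 785.8 kN.
Bearing (10 mm plate, F_u = 450 MPa): end bolts L_c = 36 − 18/2 = 27, R_n = min(1.2×27×10×450, 2.4×16×10×450) = 145.8 kN/bolt; interior L_c = 45 − 18 = 27, R_n = 145.8 kN/bolt. φR_n = 0.75 × (3×145.8 + 6×145.8) = 984.2 kN.
Tension yield (gross): A_g = 176×10 = 1760 mm². φR_n = 0.90 × 345 × 1760 = 546.5 kN.
Governing: min(785.8, 984.2, 546.5) = 546.5 kN → gross-section yield.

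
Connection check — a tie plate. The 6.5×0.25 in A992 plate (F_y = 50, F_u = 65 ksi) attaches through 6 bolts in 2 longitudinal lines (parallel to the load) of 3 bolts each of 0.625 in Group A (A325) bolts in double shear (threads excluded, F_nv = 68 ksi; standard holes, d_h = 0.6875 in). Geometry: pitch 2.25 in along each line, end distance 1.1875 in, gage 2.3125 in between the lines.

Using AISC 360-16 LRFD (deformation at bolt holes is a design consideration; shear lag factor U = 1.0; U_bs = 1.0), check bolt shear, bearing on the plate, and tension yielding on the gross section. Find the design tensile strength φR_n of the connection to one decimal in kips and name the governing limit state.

Bolt shear: A_b = π(0.625)²/4 = 0.3068 in². φR_n = 0.75 × 68 × 0.3068 × 6 × 2 = 187.8 kips.
Bearing (0.25 in plate, F_u = 65 ksi): end bolts L_c = 1.1875 − 0.6875/2 = 0.84375, R_n = min(1.2×0.84375×0.25×65, 2.4×0.625×0.25×65) = 16.453 kips/bolt; interior L_c = 2.25 − 0.6875 = 1.5625, R_n = 24.375 kips/bolt. φR_n = 0.75 × (2×16.453 + 4×24.375) = 97.8 kips.
Tension yield (gross): A_g = 6.5×0.25 = 1.625 in². φR_n = 0.90 × 50 × 1.625 = 73.1 kips.
Governing: min(187.8, 97.8, 73.1) = 73.1 kips → gross-section yield.

73.1 kips (gross-section yield governs)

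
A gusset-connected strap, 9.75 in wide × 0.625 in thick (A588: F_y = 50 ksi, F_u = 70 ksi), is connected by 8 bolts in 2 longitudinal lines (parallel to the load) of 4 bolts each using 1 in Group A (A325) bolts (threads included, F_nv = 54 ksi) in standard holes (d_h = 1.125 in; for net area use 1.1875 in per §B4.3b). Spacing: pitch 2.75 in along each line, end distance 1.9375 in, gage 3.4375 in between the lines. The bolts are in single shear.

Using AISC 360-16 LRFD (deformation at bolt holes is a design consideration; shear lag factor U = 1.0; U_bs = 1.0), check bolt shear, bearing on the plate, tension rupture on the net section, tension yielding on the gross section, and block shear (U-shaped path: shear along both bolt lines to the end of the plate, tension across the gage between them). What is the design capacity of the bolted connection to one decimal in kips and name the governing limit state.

242.0 kips (net-section rupture governs)

Bolt shear: A_b = π(1)²/4 = 0.7854 in². φR_n = 0.75 × 54 × 0.7854 × 8 × 1 = 254.5 kips.
Bearing (0.625 in plate, F_u = 70 ksi): end bolts L_c = 1.9375 − 1.125/2 = 1.375, R_n = min(1.2×1.375×0.625×70, 2.4×1×0.625×70) = 72.188 kips/bolt; interior L_c = 2.75 − 1.125 = 1.625, R_n = 85.313 kips/bolt. φR_n = 0.75 × (2×72.188 + 6×85.313) = 492.2 kips.
Tension rupture (net): A_n = (9.75 − 2×1.1875)×0.625 = 4.6094 in² (U = 1.0, A_e = A_n). φR_n = 0.75 × 70 × 4.6094 = 242.0 kips.
Tension yield (gross): A_g = 9.75×0.625 = 6.0938 in². φR_n = 0.90 × 50 × 6.0938 = 274.2 kips.
Block shear: shear path 2×[1.9375+3×2.75] = 2×10.1875 in, A_gv = 12.734, A_nv = 2×(10.1875 − 3.5×1.1875)×0.625 = 7.5391 in²; tension across gage: (3.4375 − 1×1.1875)×0.625 = 1.4063 in². R_n = min(0.6×70×7.5391, 0.6×50×12.734) + 1.0×70×1.4063 = min(316.64, 382.02) + 98.441 = 415.08 kips. φR_n = 0.75 × 415.08 = 311.3 kips.
Governing: min(254.5, 492.2, 242.0, 274.2, 311.3) = 242.0 kips → net-section rupture.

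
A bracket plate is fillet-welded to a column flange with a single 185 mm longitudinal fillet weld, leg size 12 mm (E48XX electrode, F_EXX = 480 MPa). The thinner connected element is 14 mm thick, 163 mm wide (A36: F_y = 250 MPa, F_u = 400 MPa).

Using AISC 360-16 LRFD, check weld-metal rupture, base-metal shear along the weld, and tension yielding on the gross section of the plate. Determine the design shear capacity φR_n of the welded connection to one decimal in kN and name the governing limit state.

Weld metal: throat = 0.707×12 = 8.484 mm, L = 185 mm. φR_n = 0.75 × 0.6 × 480 × 8.484 × 185 = 339.0 kN.
Base metal shear (14 mm plate): yield φR_n = 1.0×0.6×250×14×185 = 388.5 kN; rupture φR_n = 0.75×0.6×400×14×185 = 466.2 kN; take 388.5 kN (yield).
Tension yield (gross): A_g = 163×14 = 2282 mm². φR_n = 0.90 × 250 × 2282 = 513.5 kN.
Governing: min(339.0, 388.5, 513.5) = 339.0 kN → weld metal.

339.0 kN (weld metal governs)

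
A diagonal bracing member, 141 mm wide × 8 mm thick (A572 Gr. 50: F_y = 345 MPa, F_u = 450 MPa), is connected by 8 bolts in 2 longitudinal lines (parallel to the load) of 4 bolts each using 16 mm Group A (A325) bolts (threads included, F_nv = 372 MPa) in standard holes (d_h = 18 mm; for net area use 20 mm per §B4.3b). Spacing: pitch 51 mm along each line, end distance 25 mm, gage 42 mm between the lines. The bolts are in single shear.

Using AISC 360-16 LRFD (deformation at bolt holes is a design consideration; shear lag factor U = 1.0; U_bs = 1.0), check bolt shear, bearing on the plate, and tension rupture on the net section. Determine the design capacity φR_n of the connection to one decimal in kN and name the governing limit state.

Bolt shear: A_b = π(16)²/4 = 201.06 mm². φR_n = 0.75 × 372 × 201.06 × 8 × 1 = 448.8 kN.
Bearing (8 mm plate, F_u = 450 MPa): end bolts L_c = 25 − 18/2 = 16, R_n = min(1.2×16×8×450, 2.4×16×8×450) = 69.12 kN/bolt; interior L_c = 51 − 18 = 33, R_n = 138.24 kN/bolt. φR_n = 0.75 × (2×69.12 + 6×138.24) = 725.8 kN.
Tension rupture (net): A_n = (141 − 2×20)×8 = 808 mm² (U = 1.0, A_e = A_n). φR_n = 0.75 × 450 × 808 = 272.7 kN.
Governing: min(448.8, 725.8, 272.7) = 272.7 kN → net-section rupture.

272.7 kN (net-section rupture governs)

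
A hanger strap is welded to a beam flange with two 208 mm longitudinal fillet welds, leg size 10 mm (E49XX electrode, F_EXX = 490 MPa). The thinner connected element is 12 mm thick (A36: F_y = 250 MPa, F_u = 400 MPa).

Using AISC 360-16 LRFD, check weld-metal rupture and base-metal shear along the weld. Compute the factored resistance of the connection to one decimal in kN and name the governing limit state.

Weld metal: throat = 0.707×10 = 7.07 mm, L = 2×208 = 416 mm. φR_n = 0.75 × 0.6 × 490 × 7.07 × 416 = 648.5 kN.
Base metal shear (12 mm plate): yield φR_n = 1.0×0.6×250×12×416 = 748.8 kN; rupture φR_n = 0.75×0.6×400×12×416 = 898.6 kN; take 748.8 kN (yield).
Governing: min(648.5, 748.8) = 648.5 kN → weld metal.

648.5 kN (weld metal governs)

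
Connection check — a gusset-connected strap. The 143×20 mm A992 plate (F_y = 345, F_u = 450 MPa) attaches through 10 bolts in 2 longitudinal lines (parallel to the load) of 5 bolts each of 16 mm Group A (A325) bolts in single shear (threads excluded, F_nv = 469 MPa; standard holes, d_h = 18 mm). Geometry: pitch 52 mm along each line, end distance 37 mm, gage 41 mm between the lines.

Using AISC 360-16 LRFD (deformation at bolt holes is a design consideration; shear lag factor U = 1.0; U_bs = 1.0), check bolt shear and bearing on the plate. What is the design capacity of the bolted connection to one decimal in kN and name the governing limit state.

Bolt shear: A_b = π(16)²/4 = 201.06 mm². φR_n = 0.75 × 469 × 201.06 × 10 × 1 = 707.2 kN.
Bearing (20 mm plate, F_u = 450 MPa): end bolts L_c = 37 − 18/2 = 28, R_n = min(1.2×28×20×450, 2.4×16×20×450) = 302.4 kN/bolt; interior L_c = 52 − 18 = 34, R_n = 345.6 kN/bolt. φR_n = 0.75 × (2×302.4 + 8×345.6) = 2527.2 kN.
Governing: min(707.2, 2527.2) = 707.2 kN → bolt shear.

707.2 kN (bolt shear governs)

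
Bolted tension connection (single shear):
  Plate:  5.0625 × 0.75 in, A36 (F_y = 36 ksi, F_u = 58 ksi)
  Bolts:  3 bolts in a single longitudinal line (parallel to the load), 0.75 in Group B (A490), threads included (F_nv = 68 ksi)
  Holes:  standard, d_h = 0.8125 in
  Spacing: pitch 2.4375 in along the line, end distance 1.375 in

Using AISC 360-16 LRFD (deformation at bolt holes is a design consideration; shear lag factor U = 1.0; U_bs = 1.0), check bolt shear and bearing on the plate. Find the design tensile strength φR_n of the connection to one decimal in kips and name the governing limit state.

67.6 kips (bolt shear governs)

Bolt shear: A_b = π(0.75)²/4 = 0.44179 in². φR_n = 0.75 × 68 × 0.44179 × 3 × 1 = 67.6 kips.
Bearing (0.75 in plate, F_u = 58 ksi): end bolts L_c = 1.375 − 0.8125/2 = 0.96875, R_n = min(1.2×0.96875×0.75×58, 2.4×0.75×0.75×58) = 50.569 kips/bolt; interior L_c = 2.4375 − 0.8125 = 1.625, R_n = 78.3 kips/bolt. φR_n = 0.75 × (1×50.569 + 2×78.3) = 155.4 kips.
Governing: min(67.6, 155.4) = 67.6 kips → bolt shear.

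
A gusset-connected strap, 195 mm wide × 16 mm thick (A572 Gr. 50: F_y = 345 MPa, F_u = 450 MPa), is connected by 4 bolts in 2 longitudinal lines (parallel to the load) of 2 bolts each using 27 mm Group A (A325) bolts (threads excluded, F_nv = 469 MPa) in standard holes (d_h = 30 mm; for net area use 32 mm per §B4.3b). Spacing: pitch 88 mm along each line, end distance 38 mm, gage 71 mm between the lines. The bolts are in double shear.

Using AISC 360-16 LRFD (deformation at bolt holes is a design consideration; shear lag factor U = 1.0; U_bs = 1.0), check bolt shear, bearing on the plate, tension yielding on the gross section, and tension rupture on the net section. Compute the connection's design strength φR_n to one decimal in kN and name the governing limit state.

707.4 kN (net-section rupture governs)

Bolt shear: A_b = π(27)²/4 = 572.56 mm². φR_n = 0.75 × 469 × 572.56 × 4 × 2 = 1611.2 kN.
Bearing (16 mm plate, F_u = 450 MPa): end bolts L_c = 38 − 30/2 = 23, R_n = min(1.2×23×16×450, 2.4×27×16×450) = 198.72 kN/bolt; interior L_c = 88 − 30 = 58, R_n = 466.56 kN/bolt. φR_n = 0.75 × (2×198.72 + 2×466.56) = 997.9 kN.
Tension yield (gross): A_g = 195×16 = 3120 mm². φR_n = 0.90 × 345 × 3120 = 968.8 kN.
Tension rupture (net): A_n = (195 − 2×32)×16 = 2096 mm² (U = 1.0, A_e = A_n). φR_n = 0.75 × 450 × 2096 = 707.4 kN.
Governing: min(1611.2, 997.9, 968.8, 707.4) = 707.4 kN → net-section rupture.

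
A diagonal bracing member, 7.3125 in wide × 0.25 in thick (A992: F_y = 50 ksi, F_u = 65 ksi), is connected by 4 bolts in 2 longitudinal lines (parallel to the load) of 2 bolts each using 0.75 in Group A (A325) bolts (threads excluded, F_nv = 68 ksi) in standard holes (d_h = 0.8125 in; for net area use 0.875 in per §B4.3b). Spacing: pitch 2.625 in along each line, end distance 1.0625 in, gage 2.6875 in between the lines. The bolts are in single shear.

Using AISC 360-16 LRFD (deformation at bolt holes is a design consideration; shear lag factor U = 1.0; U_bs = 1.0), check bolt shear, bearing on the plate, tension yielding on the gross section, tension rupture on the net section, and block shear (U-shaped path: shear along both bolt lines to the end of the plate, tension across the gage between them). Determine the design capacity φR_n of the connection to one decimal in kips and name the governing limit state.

Bolt shear: A_b = π(0.75)²/4 = 0.44179 in². φR_n = 0.75 × 68 × 0.44179 × 4 × 1 = 90.1 kips.
Bearing (0.25 in plate, F_u = 65 ksi): end bolts L_c = 1.0625 − 0.8125/2 = 0.65625, R_n = min(1.2×0.65625×0.25×65, 2.4×0.75×0.25×65) = 12.797 kips/bolt; interior L_c = 2.625 − 0.8125 = 1.8125, R_n = 29.25 kips/bolt. φR_n = 0.75 × (2×12.797 + 2×29.25) = 63.1 kips.
Tension yield (gross): A_g = 7.3125×0.25 = 1.8281 in². φR_n = 0.90 × 50 × 1.8281 = 82.3 kips.
Tension rupture (net): A_n = (7.3125 − 2×0.875)×0.25 = 1.3906 in² (U = 1.0, A_e = A_n). φR_n = 0.75 × 65 × 1.3906 = 67.8 kips.
Block shear: shear path 2×[1.0625+1×2.625] = 2×3.6875 in, A_gv = 1.8438, A_nv = 2×(3.6875 − 1.5×0.875)×0.25 = 1.1875 in²; tension across gage: (2.6875 − 1×0.875)×0.25 = 0.45313 in². R_n = min(0.6×65×1.1875, 0.6×50×1.8438) + 1.0×65×0.45313 = min(46.313, 55.314) + 29.453 = 75.766 kips. φR_n = 0.75 × 75.766 = 56.8 kips.
Governing: min(90.1, 63.1, 82.3, 67.8, 56.8) = 56.8 kips → block shear.

56.8 kips (block shear governs)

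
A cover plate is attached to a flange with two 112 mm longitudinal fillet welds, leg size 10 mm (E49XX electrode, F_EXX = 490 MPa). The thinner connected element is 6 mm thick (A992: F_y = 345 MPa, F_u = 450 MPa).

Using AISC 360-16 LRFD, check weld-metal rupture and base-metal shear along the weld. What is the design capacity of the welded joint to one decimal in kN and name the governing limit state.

272.2 kN (base-metal shear governs)

Weld metal: throat = 0.707×10 = 7.07 mm, L = 2×112 = 224 mm. φR_n = 0.75 × 0.6 × 490 × 7.07 × 224 = 349.2 kN.
Base metal shear (6 mm plate): yield φR_n = 1.0×0.6×345×6×224 = 278.2 kN; rupture φR_n = 0.75×0.6×450×6×224 = 272.2 kN; take 272.2 kN (rupture).
Governing: min(349.2, 272.2) = 272.2 kN → base-metal shear.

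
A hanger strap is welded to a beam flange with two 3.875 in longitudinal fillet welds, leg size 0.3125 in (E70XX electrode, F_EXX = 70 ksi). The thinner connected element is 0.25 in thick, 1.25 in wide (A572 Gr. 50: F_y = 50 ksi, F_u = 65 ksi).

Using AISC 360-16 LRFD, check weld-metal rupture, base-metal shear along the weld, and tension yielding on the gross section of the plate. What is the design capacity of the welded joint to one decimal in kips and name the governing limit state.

14.1 kips (gross-section yield governs)

Weld metal: throat = 0.707×0.3125 = 0.22094 in, L = 2×3.875 = 7.75 in. φR_n = 0.75 × 0.6 × 70 × 0.22094 × 7.75 = 53.9 kips.
Base metal shear (0.25 in plate): yield φR_n = 1.0×0.6×50×0.25×7.75 = 58.1 kips; rupture φR_n = 0.75×0.6×65×0.25×7.75 = 56.7 kips; take 56.7 kips (rupture).
Tension yield (gross): A_g = 1.25×0.25 = 0.3125 in². φR_n = 0.90 × 50 × 0.3125 = 14.1 kips.
Governing: min(53.9, 56.7, 14.1) = 14.1 kips → gross-section yield.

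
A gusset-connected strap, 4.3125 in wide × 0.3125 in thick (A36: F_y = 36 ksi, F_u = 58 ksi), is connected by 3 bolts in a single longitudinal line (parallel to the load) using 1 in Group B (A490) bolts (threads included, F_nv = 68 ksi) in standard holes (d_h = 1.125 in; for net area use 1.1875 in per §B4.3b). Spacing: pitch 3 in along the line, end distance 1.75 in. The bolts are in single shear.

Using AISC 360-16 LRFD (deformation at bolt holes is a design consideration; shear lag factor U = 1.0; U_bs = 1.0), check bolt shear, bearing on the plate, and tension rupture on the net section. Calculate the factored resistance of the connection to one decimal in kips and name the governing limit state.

Bolt shear: A_b = π(1)²/4 = 0.7854 in². φR_n = 0.75 × 68 × 0.7854 × 3 × 1 = 120.2 kips.
Bearing (0.3125 in plate, F_u = 58 ksi): end bolts L_c = 1.75 − 1.125/2 = 1.1875, R_n = min(1.2×1.1875×0.3125×58, 2.4×1×0.3125×58) = 25.828 kips/bolt; interior L_c = 3 − 1.125 = 1.875, R_n = 40.781 kips/bolt. φR_n = 0.75 × (1×25.828 + 2×40.781) = 80.5 kips.
Tension rupture (net): A_n = (4.3125 − 1×1.1875)×0.3125 = 0.97656 in² (U = 1.0, A_e = A_n). φR_n = 0.75 × 58 × 0.97656 = 42.5 kips.
Governing: min(120.2, 80.5, 42.5) = 42.5 kips → net-section rupture.

42.5 kips (net-section rupture governs)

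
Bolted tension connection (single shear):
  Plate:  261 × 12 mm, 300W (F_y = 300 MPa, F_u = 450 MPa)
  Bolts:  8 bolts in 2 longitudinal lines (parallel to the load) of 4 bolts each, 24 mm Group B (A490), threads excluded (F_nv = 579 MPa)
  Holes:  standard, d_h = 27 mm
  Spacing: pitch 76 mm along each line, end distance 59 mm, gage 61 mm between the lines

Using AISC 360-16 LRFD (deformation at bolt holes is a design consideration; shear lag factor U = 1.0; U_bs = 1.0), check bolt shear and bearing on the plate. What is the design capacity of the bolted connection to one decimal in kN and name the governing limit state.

1571.6 kN (bolt shear governs)

Bolt shear: A_b = π(24)²/4 = 452.39 mm². φR_n = 0.75 × 579 × 452.39 × 8 × 1 = 1571.6 kN.
Bearing (12 mm plate, F_u = 450 MPa): end bolts L_c = 59 − 27/2 = 45.5, R_n = min(1.2×45.5×12×450, 2.4×24×12×450) = 294.84 kN/bolt; interior L_c = 76 − 27 = 49, R_n = 311.04 kN/bolt. φR_n = 0.75 × (2×294.84 + 6×311.04) = 1841.9 kN.
Governing: min(1571.6, 1841.9) = 1571.6 kN → bolt shear.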